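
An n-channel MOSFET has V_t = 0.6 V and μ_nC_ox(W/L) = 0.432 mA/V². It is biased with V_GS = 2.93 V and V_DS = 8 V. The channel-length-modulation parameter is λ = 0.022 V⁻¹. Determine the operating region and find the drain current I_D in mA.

V_ov = V_GS − V_t = 2.93 − 0.6 = 2.33 V.
Since V_DS = 8 V ≥ V_ov = 2.33 V, the device is in saturation.
I_D = ½ k_n V_ov² (1 + λ V_DS) = 0.5 × 0.432 × 2.33² × (1 + 0.022 × 8) = 1.38 mA.

Saturation; I_D = 1.38 mA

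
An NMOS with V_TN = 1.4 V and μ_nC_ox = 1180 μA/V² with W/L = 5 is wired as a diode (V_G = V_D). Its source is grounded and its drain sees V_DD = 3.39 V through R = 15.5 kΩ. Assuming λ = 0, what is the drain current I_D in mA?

With gate tied to drain, V_GS = V_DS ≥ V_GS − V_TN, so the device is in saturation.
k_n = μ_nC_ox · (W/L) = 5.9 mA/V².
KCL at the drain: ½ k_n (V_GS − V_TN)² = (V_DD − V_GS)/R.
Let x = V_GS − 1.4. Then 45.7 x² + x − 1.99 = 0, giving x = 0.198 V (positive root), so V_GS = 1.6 V.
I_D = (V_DD − V_GS)/R = (3.39 − 1.6) / 15.5 = 0.116 mA.

I_D = 0.116 mA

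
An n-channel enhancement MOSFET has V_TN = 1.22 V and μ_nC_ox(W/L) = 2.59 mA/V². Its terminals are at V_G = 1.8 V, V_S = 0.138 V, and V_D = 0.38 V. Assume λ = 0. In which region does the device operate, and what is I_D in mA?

V_GS = V_G − V_S = 1.8 − 0.138 = 1.66 V; V_DS = V_D − V_S = 0.38 − 0.138 = 0.242 V.
V_ov = V_GS − V_TN = 1.66 − 1.22 = 0.442 V.
Since V_DS = 0.242 V < V_ov = 0.442 V, the device is in the triode region.
I_D = k_n [V_ov · V_DS − ½ V_DS²] = 2.59 × [0.442 × 0.242 − 0.5 × 0.242²] = 0.201 mA.

Triode; I_D = 0.201 mA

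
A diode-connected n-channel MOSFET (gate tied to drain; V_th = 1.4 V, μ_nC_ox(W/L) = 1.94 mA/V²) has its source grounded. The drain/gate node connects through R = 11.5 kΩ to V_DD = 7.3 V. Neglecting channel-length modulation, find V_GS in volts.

V_GS = 2.08 V

With gate tied to drain, V_GS = V_DS ≥ V_GS − V_th, so the device is in saturation.
KCL at the drain: ½ k_n (V_GS − V_th)² = (V_DD − V_GS)/R.
Let x = V_GS − 1.4. Then 11.2 x² + x − 5.9 = 0, giving x = 0.684 V (positive root), so V_GS = 2.08 V.
I_D = (V_DD − V_GS)/R = (7.3 − 2.08) / 11.5 = 0.454 mA.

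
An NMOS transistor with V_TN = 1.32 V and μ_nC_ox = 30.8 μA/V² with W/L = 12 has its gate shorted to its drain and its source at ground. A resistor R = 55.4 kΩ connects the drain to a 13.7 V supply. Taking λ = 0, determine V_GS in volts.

With gate tied to drain, V_GS = V_DS ≥ V_GS − V_TN, so the device is in saturation.
k_n = μ_nC_ox · (W/L) = 0.3696 mA/V².
KCL at the drain: ½ k_n (V_GS − V_TN)² = (V_DD − V_GS)/R.
Let x = V_GS − 1.32. Then 10.2 x² + x − 12.38 = 0, giving x = 1.05 V (positive root), so V_GS = 2.37 V.
I_D = (V_DD − V_GS)/R = (13.7 − 2.37) / 55.4 = 0.204 mA.

V_GS = 2.37 V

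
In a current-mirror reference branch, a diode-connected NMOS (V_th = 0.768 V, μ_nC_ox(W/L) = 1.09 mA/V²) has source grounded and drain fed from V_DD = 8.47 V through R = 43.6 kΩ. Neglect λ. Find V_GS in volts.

V_GS = 1.32 V

With gate tied to drain, V_GS = V_DS ≥ V_GS − V_th, so the device is in saturation.
KCL at the drain: ½ k_n (V_GS − V_th)² = (V_DD − V_GS)/R.
Let x = V_GS − 0.768. Then 23.8 x² + x − 7.702 = 0, giving x = 0.549 V (positive root), so V_GS = 1.32 V.
I_D = (V_DD − V_GS)/R = (8.47 − 1.32) / 43.6 = 0.164 mA.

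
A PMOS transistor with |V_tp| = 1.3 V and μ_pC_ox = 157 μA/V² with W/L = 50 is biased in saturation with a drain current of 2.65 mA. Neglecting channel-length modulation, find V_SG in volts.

V_SG = 2.12 V

k_p = μ_pC_ox · (W/L) = 7.85 mA/V².
In saturation I_D = ½ k_p (V_SG − |V_tp|)², so V_SG − |V_tp| = √(2 I_D / k_p) = √(2 × 2.65 / 7.85) = 0.822 V.
V_SG = 1.3 + 0.822 = 2.12 V.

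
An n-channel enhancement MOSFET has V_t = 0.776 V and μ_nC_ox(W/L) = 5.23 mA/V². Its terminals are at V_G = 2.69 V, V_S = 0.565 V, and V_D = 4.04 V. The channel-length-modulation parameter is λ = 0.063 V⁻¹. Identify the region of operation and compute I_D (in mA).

V_GS = V_G − V_S = 2.69 − 0.565 = 2.12 V; V_DS = V_D − V_S = 4.04 − 0.565 = 3.48 V.
V_ov = V_GS − V_t = 2.12 − 0.776 = 1.35 V.
Since V_DS = 3.48 V ≥ V_ov = 1.35 V, the device is in saturation.
I_D = ½ k_n V_ov² (1 + λ V_DS) = 0.5 × 5.23 × 1.35² × (1 + 0.063 × 3.48) = 5.8 mA.

Saturation; I_D = 5.80 mA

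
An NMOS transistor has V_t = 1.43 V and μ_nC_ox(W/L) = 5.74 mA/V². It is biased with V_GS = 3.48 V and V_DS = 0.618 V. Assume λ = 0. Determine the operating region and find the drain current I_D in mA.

Triode; I_D = 6.18 mA

V_ov = V_GS − V_t = 3.48 − 1.43 = 2.05 V.
Since V_DS = 0.618 V < V_ov = 2.05 V, the device is in the triode region.
I_D = k_n [V_ov · V_DS − ½ V_DS²] = 5.74 × [2.05 × 0.618 − 0.5 × 0.618²] = 6.18 mA.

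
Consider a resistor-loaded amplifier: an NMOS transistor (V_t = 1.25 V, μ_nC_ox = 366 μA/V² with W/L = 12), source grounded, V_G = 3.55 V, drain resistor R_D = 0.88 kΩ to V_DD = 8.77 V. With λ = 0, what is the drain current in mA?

V_GS = V_G = 3.55 V, so V_ov = 3.55 − 1.25 = 2.3 V.
k_n = μ_nC_ox · (W/L) = 4.392 mA/V².
Assume saturation: I_D = ½ k_n V_ov² = 0.5 × 4.392 × 2.3² = 11.6 mA, giving V_DS = V_DD − I_D R_D = 8.77 − 11.6 × 0.88 = -1.45 V.
But -1.45 V < V_ov = 2.3 V, so the device is actually in triode.
In triode I_D = k_n[V_ov V_DS − ½ V_DS²] and I_D = (V_DD − V_DS)/R_D. Equating: 1.93 V_DS² − 9.889 V_DS + 8.77 = 0, giving V_DS = 1.14 V (the root below V_ov).
I_D = (8.77 − 1.14) / 0.88 = 8.67 mA.

I_D = 8.67 mA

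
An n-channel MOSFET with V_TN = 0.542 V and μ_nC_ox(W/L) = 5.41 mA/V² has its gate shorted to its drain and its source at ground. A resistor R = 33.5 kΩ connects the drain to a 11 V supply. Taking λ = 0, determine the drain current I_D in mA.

I_D = 0.302 mA

With gate tied to drain, V_GS = V_DS ≥ V_GS − V_TN, so the device is in saturation.
KCL at the drain: ½ k_n (V_GS − V_TN)² = (V_DD − V_GS)/R.
Let x = V_GS − 0.542. Then 90.6 x² + x − 10.46 = 0, giving x = 0.334 V (positive root), so V_GS = 0.876 V.
I_D = (V_DD − V_GS)/R = (11 − 0.876) / 33.5 = 0.302 mA.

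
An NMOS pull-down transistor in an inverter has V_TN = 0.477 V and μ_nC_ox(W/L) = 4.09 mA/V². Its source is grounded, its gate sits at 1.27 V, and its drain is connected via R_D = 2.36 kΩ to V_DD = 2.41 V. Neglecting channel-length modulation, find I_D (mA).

I_D = 0.875 mA

V_GS = V_G = 1.27 V, so V_ov = 1.27 − 0.477 = 0.793 V.
Assume saturation: I_D = ½ k_n V_ov² = 0.5 × 4.09 × 0.793² = 1.29 mA, giving V_DS = V_DD − I_D R_D = 2.41 − 1.29 × 2.36 = -0.625 V.
But -0.625 V < V_ov = 0.793 V, so the device is actually in triode.
In triode I_D = k_n[V_ov V_DS − ½ V_DS²] and I_D = (V_DD − V_DS)/R_D. Equating: 4.83 V_DS² − 8.654 V_DS + 2.41 = 0, giving V_DS = 0.345 V (the root below V_ov).
I_D = (2.41 − 0.345) / 2.36 = 0.875 mA.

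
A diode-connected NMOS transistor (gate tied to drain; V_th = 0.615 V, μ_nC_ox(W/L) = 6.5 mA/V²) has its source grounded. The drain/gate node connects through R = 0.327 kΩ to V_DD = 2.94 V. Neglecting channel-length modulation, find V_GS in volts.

V_GS = 1.70 V

With gate tied to drain, V_GS = V_DS ≥ V_GS − V_th, so the device is in saturation.
KCL at the drain: ½ k_n (V_GS − V_th)² = (V_DD − V_GS)/R.
Let x = V_GS − 0.615. Then 1.06 x² + x − 2.325 = 0, giving x = 1.08 V (positive root), so V_GS = 1.7 V.
I_D = (V_DD − V_GS)/R = (2.94 − 1.7) / 0.327 = 3.8 mA.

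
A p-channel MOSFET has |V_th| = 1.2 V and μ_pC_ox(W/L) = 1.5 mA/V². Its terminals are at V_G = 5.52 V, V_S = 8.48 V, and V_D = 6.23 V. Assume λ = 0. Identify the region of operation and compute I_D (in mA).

V_SG = V_S − V_G = 8.48 − 5.52 = 2.96 V; V_SD = V_S − V_D = 8.48 − 6.23 = 2.25 V.
V_ov = V_SG − |V_th| = 2.96 − 1.2 = 1.76 V.
Since V_SD = 2.25 V ≥ V_ov = 1.76 V, the device is in saturation.
I_D = ½ k_p V_ov² = 0.5 × 1.5 × 1.76² = 2.32 mA.

Saturation; I_D = 2.32 mA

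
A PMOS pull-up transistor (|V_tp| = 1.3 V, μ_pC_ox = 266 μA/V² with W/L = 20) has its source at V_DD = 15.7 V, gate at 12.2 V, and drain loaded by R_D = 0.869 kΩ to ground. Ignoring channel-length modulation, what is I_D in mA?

V_SG = V_DD − V_G = 15.7 − 12.2 = 3.5 V, so V_ov = 3.5 − 1.3 = 2.2 V.
k_p = μ_pC_ox · (W/L) = 5.32 mA/V².
Assume saturation: I_D = ½ k_p V_ov² = 0.5 × 5.32 × 2.2² = 12.9 mA, giving V_SD = V_DD − I_D R_D = 15.7 − 12.9 × 0.869 = 4.51 V.
V_SD = 4.51 V ≥ V_ov = 2.2 V, confirming saturation.

I_D = 12.9 mA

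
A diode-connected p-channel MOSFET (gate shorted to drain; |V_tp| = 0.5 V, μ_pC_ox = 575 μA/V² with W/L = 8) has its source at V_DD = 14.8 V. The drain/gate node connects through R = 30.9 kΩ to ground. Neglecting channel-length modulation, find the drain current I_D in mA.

With gate tied to drain, V_SG = V_SD ≥ V_SG − |V_tp|, so the device is in saturation.
k_p = μ_pC_ox · (W/L) = 4.6 mA/V².
KCL at the drain: ½ k_p (V_SG − |V_tp|)² = (V_DD − V_SG)/R.
Let x = V_SG − 0.5. Then 71.1 x² + x − 14.3 = 0, giving x = 0.442 V (positive root), so V_SG = 0.942 V.
I_D = (V_DD − V_SG)/R = (14.8 − 0.942) / 30.9 = 0.448 mA.

I_D = 0.448 mA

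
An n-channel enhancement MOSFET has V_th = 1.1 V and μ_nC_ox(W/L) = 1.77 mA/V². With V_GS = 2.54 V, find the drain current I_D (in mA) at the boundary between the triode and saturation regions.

I_D = 1.84 mA

At the boundary V_DS = V_ov = V_GS − V_th = 2.54 − 1.1 = 1.44 V.
I_D = ½ k_n V_ov² = 0.5 × 1.77 × 1.44² = 1.84 mA.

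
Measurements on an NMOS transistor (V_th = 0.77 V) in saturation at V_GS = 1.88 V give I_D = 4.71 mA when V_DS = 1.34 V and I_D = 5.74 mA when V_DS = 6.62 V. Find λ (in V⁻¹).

λ = 0.0439 V⁻¹

With V_GS fixed, I_D ∝ (1 + λ V_DS) in saturation, so I_D2/I_D1 = (1 + λ V_DS2)/(1 + λ V_DS1).
5.74/4.71 = 1.219 = (1 + 6.62 λ)/(1 + 1.34 λ).
Solving: λ (I_D1 V_DS2 − I_D2 V_DS1) = I_D2 − I_D1, so λ = (5.74 − 4.71) / (4.71 × 6.62 − 5.74 × 1.34) = 1.03 / 23.5 = 0.0439 V⁻¹.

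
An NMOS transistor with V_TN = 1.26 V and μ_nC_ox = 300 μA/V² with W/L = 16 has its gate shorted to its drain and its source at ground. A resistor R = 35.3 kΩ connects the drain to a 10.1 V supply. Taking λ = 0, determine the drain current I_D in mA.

With gate tied to drain, V_GS = V_DS ≥ V_GS − V_TN, so the device is in saturation.
k_n = μ_nC_ox · (W/L) = 4.8 mA/V².
KCL at the drain: ½ k_n (V_GS − V_TN)² = (V_DD − V_GS)/R.
Let x = V_GS − 1.26. Then 84.7 x² + x − 8.84 = 0, giving x = 0.317 V (positive root), so V_GS = 1.58 V.
I_D = (V_DD − V_GS)/R = (10.1 − 1.58) / 35.3 = 0.241 mA.

I_D = 0.241 mA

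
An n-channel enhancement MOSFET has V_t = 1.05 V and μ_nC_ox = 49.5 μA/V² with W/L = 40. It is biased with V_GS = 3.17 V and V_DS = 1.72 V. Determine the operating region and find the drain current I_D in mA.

Triode; I_D = 4.29 mA

k_n = μ_nC_ox · (W/L) = 1.98 mA/V².
V_ov = V_GS − V_t = 3.17 − 1.05 = 2.12 V.
Since V_DS = 1.72 V < V_ov = 2.12 V, the device is in the triode region.
I_D = k_n [V_ov · V_DS − ½ V_DS²] = 1.98 × [2.12 × 1.72 − 0.5 × 1.72²] = 4.29 mA.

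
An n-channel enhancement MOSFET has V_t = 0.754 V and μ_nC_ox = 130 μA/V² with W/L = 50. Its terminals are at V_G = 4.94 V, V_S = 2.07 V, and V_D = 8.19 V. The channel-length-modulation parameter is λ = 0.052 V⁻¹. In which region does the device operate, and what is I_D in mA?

V_GS = V_G − V_S = 4.94 − 2.07 = 2.87 V; V_DS = V_D − V_S = 8.19 − 2.07 = 6.12 V.
k_n = μ_nC_ox · (W/L) = 6.5 mA/V².
V_ov = V_GS − V_t = 2.87 − 0.754 = 2.12 V.
Since V_DS = 6.12 V ≥ V_ov = 2.12 V, the device is in saturation.
I_D = ½ k_n V_ov² (1 + λ V_DS) = 0.5 × 6.5 × 2.12² × (1 + 0.052 × 6.12) = 19.2 mA.

Saturation; I_D = 19.2 mA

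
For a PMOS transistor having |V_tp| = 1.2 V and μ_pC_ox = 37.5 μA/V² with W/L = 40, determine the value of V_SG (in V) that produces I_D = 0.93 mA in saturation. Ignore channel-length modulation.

V_SG = 2.31 V

k_p = μ_pC_ox · (W/L) = 1.5 mA/V².
In saturation I_D = ½ k_p (V_SG − |V_tp|)², so V_SG − |V_tp| = √(2 I_D / k_p) = √(2 × 0.93 / 1.5) = 1.11 V.
V_SG = 1.2 + 1.11 = 2.31 V.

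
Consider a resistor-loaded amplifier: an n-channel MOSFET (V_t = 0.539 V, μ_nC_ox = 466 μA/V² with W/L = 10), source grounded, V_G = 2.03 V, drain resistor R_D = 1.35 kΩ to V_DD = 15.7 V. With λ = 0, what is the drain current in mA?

I_D = 5.18 mA

V_GS = V_G = 2.03 V, so V_ov = 2.03 − 0.539 = 1.49 V.
k_n = μ_nC_ox · (W/L) = 4.66 mA/V².
Assume saturation: I_D = ½ k_n V_ov² = 0.5 × 4.66 × 1.49² = 5.18 mA, giving V_DS = V_DD − I_D R_D = 15.7 − 5.18 × 1.35 = 8.71 V.
V_DS = 8.71 V ≥ V_ov = 1.49 V, confirming saturation.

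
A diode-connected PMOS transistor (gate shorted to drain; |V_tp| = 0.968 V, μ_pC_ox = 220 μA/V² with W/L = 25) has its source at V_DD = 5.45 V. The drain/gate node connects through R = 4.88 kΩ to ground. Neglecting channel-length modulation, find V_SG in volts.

V_SG = 1.51 V

With gate tied to drain, V_SG = V_SD ≥ V_SG − |V_tp|, so the device is in saturation.
k_p = μ_pC_ox · (W/L) = 5.5 mA/V².
KCL at the drain: ½ k_p (V_SG − |V_tp|)² = (V_DD − V_SG)/R.
Let x = V_SG − 0.968. Then 13.4 x² + x − 4.482 = 0, giving x = 0.542 V (positive root), so V_SG = 1.51 V.
I_D = (V_DD − V_SG)/R = (5.45 − 1.51) / 4.88 = 0.807 mA.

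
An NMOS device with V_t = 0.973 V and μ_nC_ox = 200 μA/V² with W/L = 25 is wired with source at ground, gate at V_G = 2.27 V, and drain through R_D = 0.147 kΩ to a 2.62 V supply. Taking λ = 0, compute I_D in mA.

V_GS = V_G = 2.27 V, so V_ov = 2.27 − 0.973 = 1.3 V.
k_n = μ_nC_ox · (W/L) = 5 mA/V².
Assume saturation: I_D = ½ k_n V_ov² = 0.5 × 5 × 1.3² = 4.21 mA, giving V_DS = V_DD − I_D R_D = 2.62 − 4.21 × 0.147 = 2 V.
V_DS = 2 V ≥ V_ov = 1.3 V, confirming saturation.

I_D = 4.21 mA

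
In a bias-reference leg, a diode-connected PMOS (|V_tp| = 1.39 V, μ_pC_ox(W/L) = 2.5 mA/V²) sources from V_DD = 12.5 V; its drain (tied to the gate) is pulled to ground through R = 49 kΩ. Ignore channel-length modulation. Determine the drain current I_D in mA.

With gate tied to drain, V_SG = V_SD ≥ V_SG − |V_tp|, so the device is in saturation.
KCL at the drain: ½ k_p (V_SG − |V_tp|)² = (V_DD − V_SG)/R.
Let x = V_SG − 1.39. Then 61.2 x² + x − 11.11 = 0, giving x = 0.418 V (positive root), so V_SG = 1.81 V.
I_D = (V_DD − V_SG)/R = (12.5 − 1.81) / 49 = 0.218 mA.

I_D = 0.218 mA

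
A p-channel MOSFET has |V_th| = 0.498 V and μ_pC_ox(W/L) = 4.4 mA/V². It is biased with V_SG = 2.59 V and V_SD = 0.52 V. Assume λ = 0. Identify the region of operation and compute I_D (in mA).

V_ov = V_SG − |V_th| = 2.59 − 0.498 = 2.09 V.
Since V_SD = 0.52 V < V_ov = 2.09 V, the device is in the triode region.
I_D = k_p [V_ov · V_SD − ½ V_SD²] = 4.4 × [2.09 × 0.52 − 0.5 × 0.52²] = 4.19 mA.

Triode; I_D = 4.19 mA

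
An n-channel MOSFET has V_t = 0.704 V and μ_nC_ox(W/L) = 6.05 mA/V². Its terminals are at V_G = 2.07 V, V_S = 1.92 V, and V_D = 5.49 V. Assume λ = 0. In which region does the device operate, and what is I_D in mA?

V_GS = V_G − V_S = 2.07 − 1.92 = 0.15 V; V_DS = V_D − V_S = 5.49 − 1.92 = 3.57 V.
V_GS = 0.15 V < V_t = 0.704 V, so the transistor is in cutoff.

Cutoff; I_D = 0 mA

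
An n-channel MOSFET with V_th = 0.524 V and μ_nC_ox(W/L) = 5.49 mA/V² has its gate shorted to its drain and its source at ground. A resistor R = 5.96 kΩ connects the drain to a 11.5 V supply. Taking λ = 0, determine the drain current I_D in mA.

I_D = 1.71 mA

With gate tied to drain, V_GS = V_DS ≥ V_GS − V_th, so the device is in saturation.
KCL at the drain: ½ k_n (V_GS − V_th)² = (V_DD − V_GS)/R.
Let x = V_GS − 0.524. Then 16.4 x² + x − 10.98 = 0, giving x = 0.789 V (positive root), so V_GS = 1.31 V.
I_D = (V_DD − V_GS)/R = (11.5 − 1.31) / 5.96 = 1.71 mA.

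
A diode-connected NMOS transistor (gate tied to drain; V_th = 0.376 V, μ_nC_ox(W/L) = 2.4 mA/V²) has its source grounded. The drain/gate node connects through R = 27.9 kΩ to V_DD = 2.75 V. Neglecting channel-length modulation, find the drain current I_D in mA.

With gate tied to drain, V_GS = V_DS ≥ V_GS − V_th, so the device is in saturation.
KCL at the drain: ½ k_n (V_GS − V_th)² = (V_DD − V_GS)/R.
Let x = V_GS − 0.376. Then 33.5 x² + x − 2.374 = 0, giving x = 0.252 V (positive root), so V_GS = 0.628 V.
I_D = (V_DD − V_GS)/R = (2.75 − 0.628) / 27.9 = 0.0761 mA.

I_D = 0.0761 mA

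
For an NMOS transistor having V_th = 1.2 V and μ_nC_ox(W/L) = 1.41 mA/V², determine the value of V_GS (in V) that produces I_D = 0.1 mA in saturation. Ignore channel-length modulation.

V_GS = 1.58 V

In saturation I_D = ½ k_n (V_GS − V_th)², so V_GS − V_th = √(2 I_D / k_n) = √(2 × 0.1 / 1.41) = 0.377 V.
V_GS = 1.2 + 0.377 = 1.58 V.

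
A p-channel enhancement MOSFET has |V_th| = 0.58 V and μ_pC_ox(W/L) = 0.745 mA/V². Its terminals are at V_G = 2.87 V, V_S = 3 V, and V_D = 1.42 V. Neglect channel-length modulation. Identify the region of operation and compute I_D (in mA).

Cutoff; I_D = 0 mA

V_SG = V_S − V_G = 3 − 2.87 = 0.13 V; V_SD = V_S − V_D = 3 − 1.42 = 1.58 V.
V_SG = 0.13 V < |V_th| = 0.58 V, so the transistor is in cutoff.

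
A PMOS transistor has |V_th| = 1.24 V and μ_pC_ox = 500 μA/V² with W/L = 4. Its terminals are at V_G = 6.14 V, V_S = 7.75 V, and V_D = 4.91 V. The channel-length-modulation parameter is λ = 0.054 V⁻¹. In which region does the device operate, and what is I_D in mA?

Saturation; I_D = 0.158 mA

V_SG = V_S − V_G = 7.75 − 6.14 = 1.61 V; V_SD = V_S − V_D = 7.75 − 4.91 = 2.84 V.
k_p = μ_pC_ox · (W/L) = 2 mA/V².
V_ov = V_SG − |V_th| = 1.61 − 1.24 = 0.37 V.
Since V_SD = 2.84 V ≥ V_ov = 0.37 V, the device is in saturation.
I_D = ½ k_p V_ov² (1 + λ V_SD) = 0.5 × 2 × 0.37² × (1 + 0.054 × 2.84) = 0.158 mA.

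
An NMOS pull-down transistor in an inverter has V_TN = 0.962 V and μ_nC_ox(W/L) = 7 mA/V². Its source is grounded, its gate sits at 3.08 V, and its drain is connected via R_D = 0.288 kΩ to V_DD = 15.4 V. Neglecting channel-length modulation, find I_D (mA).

V_GS = V_G = 3.08 V, so V_ov = 3.08 − 0.962 = 2.12 V.
Assume saturation: I_D = ½ k_n V_ov² = 0.5 × 7 × 2.12² = 15.7 mA, giving V_DS = V_DD − I_D R_D = 15.4 − 15.7 × 0.288 = 10.9 V.
V_DS = 10.9 V ≥ V_ov = 2.12 V, confirming saturation.

I_D = 15.7 mA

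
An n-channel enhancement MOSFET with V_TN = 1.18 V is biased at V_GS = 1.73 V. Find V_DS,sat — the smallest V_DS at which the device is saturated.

The boundary between triode and saturation is V_DS = V_GS − V_TN = V_ov.
V_ov = 1.73 − 1.18 = 0.55 V.

V_DS,sat = 0.550 V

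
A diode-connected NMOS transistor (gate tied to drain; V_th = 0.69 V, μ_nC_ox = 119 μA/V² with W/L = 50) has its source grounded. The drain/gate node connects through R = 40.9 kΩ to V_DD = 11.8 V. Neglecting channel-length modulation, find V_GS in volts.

V_GS = 0.988 V

With gate tied to drain, V_GS = V_DS ≥ V_GS − V_th, so the device is in saturation.
k_n = μ_nC_ox · (W/L) = 5.95 mA/V².
KCL at the drain: ½ k_n (V_GS − V_th)² = (V_DD − V_GS)/R.
Let x = V_GS − 0.69. Then 122 x² + x − 11.11 = 0, giving x = 0.298 V (positive root), so V_GS = 0.988 V.
I_D = (V_DD − V_GS)/R = (11.8 − 0.988) / 40.9 = 0.264 mA.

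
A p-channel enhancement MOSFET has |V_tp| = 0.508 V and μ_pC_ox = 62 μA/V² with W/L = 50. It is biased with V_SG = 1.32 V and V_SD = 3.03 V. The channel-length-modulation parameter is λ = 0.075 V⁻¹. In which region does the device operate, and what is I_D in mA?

k_p = μ_pC_ox · (W/L) = 3.1 mA/V².
V_ov = V_SG − |V_tp| = 1.32 − 0.508 = 0.812 V.
Since V_SD = 3.03 V ≥ V_ov = 0.812 V, the device is in saturation.
I_D = ½ k_p V_ov² (1 + λ V_SD) = 0.5 × 3.1 × 0.812² × (1 + 0.075 × 3.03) = 1.25 mA.

Saturation; I_D = 1.25 mA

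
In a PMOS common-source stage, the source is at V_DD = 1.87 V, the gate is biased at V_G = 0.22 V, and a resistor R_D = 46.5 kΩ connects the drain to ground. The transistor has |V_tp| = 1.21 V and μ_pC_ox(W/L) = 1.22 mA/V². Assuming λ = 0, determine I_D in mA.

I_D = 0.0385 mA

V_SG = V_DD − V_G = 1.87 − 0.22 = 1.65 V, so V_ov = 1.65 − 1.21 = 0.44 V.
Assume saturation: I_D = ½ k_p V_ov² = 0.5 × 1.22 × 0.44² = 0.118 mA, giving V_SD = V_DD − I_D R_D = 1.87 − 0.118 × 46.5 = -3.62 V.
But -3.62 V < V_ov = 0.44 V, so the device is actually in triode.
In triode I_D = k_p[V_ov V_SD − ½ V_SD²] and I_D = (V_DD − V_SD)/R_D. Equating: 28.4 V_SD² − 25.96 V_SD + 1.87 = 0, giving V_SD = 0.0788 V (the root below V_ov).
I_D = (1.87 − 0.0788) / 46.5 = 0.0385 mA.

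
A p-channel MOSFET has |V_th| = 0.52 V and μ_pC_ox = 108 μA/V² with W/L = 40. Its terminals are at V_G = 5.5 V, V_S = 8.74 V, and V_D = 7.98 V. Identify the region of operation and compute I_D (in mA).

Triode; I_D = 7.68 mA

V_SG = V_S − V_G = 8.74 − 5.5 = 3.24 V; V_SD = V_S − V_D = 8.74 − 7.98 = 0.76 V.
k_p = μ_pC_ox · (W/L) = 4.32 mA/V².
V_ov = V_SG − |V_th| = 3.24 − 0.52 = 2.72 V.
Since V_SD = 0.76 V < V_ov = 2.72 V, the device is in the triode region.
I_D = k_p [V_ov · V_SD − ½ V_SD²] = 4.32 × [2.72 × 0.76 − 0.5 × 0.76²] = 7.68 mA.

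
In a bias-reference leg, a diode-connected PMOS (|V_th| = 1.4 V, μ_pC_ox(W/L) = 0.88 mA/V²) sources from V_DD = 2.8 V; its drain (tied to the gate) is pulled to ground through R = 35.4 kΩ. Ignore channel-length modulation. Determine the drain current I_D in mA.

I_D = 0.0319 mA

With gate tied to drain, V_SG = V_SD ≥ V_SG − |V_th|, so the device is in saturation.
KCL at the drain: ½ k_p (V_SG − |V_th|)² = (V_DD − V_SG)/R.
Let x = V_SG − 1.4. Then 15.6 x² + x − 1.4 = 0, giving x = 0.269 V (positive root), so V_SG = 1.67 V.
I_D = (V_DD − V_SG)/R = (2.8 − 1.67) / 35.4 = 0.0319 mA.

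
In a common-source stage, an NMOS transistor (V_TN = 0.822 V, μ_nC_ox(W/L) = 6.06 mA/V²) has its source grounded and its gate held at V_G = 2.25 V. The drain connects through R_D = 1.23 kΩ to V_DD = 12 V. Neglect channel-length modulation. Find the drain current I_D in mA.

I_D = 6.18 mA

V_GS = V_G = 2.25 V, so V_ov = 2.25 − 0.822 = 1.43 V.
Assume saturation: I_D = ½ k_n V_ov² = 0.5 × 6.06 × 1.43² = 6.18 mA, giving V_DS = V_DD − I_D R_D = 12 − 6.18 × 1.23 = 4.4 V.
V_DS = 4.4 V ≥ V_ov = 1.43 V, confirming saturation.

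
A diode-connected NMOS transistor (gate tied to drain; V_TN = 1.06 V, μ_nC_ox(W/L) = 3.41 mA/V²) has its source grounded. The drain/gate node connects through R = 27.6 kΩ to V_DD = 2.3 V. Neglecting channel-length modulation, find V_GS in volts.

With gate tied to drain, V_GS = V_DS ≥ V_GS − V_TN, so the device is in saturation.
KCL at the drain: ½ k_n (V_GS − V_TN)² = (V_DD − V_GS)/R.
Let x = V_GS − 1.06. Then 47.1 x² + x − 1.24 = 0, giving x = 0.152 V (positive root), so V_GS = 1.21 V.
I_D = (V_DD − V_GS)/R = (2.3 − 1.21) / 27.6 = 0.0394 mA.

V_GS = 1.21 V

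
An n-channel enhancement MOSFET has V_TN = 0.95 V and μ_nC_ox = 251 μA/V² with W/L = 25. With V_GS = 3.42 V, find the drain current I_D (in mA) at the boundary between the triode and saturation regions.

I_D = 19.1 mA

At the boundary V_DS = V_ov = V_GS − V_TN = 3.42 − 0.95 = 2.47 V.
k_n = μ_nC_ox · (W/L) = 6.275 mA/V².
I_D = ½ k_n V_ov² = 0.5 × 6.275 × 2.47² = 19.1 mA.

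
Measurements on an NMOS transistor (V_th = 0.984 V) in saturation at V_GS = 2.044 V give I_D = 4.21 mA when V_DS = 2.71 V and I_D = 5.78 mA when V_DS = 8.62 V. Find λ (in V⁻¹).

λ = 0.0761 V⁻¹

With V_GS fixed, I_D ∝ (1 + λ V_DS) in saturation, so I_D2/I_D1 = (1 + λ V_DS2)/(1 + λ V_DS1).
5.78/4.21 = 1.373 = (1 + 8.62 λ)/(1 + 2.71 λ).
Solving: λ (I_D1 V_DS2 − I_D2 V_DS1) = I_D2 − I_D1, so λ = (5.78 − 4.21) / (4.21 × 8.62 − 5.78 × 2.71) = 1.57 / 20.6 = 0.0761 V⁻¹.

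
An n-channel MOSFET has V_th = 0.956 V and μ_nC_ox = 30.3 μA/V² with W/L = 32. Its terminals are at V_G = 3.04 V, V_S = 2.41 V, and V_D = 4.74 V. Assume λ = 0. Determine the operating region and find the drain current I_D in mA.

V_GS = V_G − V_S = 3.04 − 2.41 = 0.63 V; V_DS = V_D − V_S = 4.74 − 2.41 = 2.33 V.
V_GS = 0.63 V < V_th = 0.956 V, so the transistor is in cutoff.

Cutoff; I_D = 0 mA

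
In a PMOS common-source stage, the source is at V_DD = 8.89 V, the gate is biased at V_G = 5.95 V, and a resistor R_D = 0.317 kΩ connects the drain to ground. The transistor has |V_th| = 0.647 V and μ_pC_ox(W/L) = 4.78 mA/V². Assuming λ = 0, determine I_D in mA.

I_D = 12.6 mA

V_SG = V_DD − V_G = 8.89 − 5.95 = 2.94 V, so V_ov = 2.94 − 0.647 = 2.29 V.
Assume saturation: I_D = ½ k_p V_ov² = 0.5 × 4.78 × 2.29² = 12.6 mA, giving V_SD = V_DD − I_D R_D = 8.89 − 12.6 × 0.317 = 4.91 V.
V_SD = 4.91 V ≥ V_ov = 2.29 V, confirming saturation.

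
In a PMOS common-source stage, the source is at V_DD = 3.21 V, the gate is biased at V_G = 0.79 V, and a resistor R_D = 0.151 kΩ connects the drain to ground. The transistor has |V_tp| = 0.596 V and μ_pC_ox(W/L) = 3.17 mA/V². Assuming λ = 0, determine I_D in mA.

I_D = 5.27 mA

V_SG = V_DD − V_G = 3.21 − 0.79 = 2.42 V, so V_ov = 2.42 − 0.596 = 1.82 V.
Assume saturation: I_D = ½ k_p V_ov² = 0.5 × 3.17 × 1.82² = 5.27 mA, giving V_SD = V_DD − I_D R_D = 3.21 − 5.27 × 0.151 = 2.41 V.
V_SD = 2.41 V ≥ V_ov = 1.82 V, confirming saturation.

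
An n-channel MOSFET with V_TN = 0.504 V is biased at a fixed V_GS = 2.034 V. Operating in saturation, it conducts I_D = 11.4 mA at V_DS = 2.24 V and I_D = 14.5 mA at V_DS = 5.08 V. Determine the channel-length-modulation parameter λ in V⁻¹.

λ = 0.122 V⁻¹

With V_GS fixed, I_D ∝ (1 + λ V_DS) in saturation, so I_D2/I_D1 = (1 + λ V_DS2)/(1 + λ V_DS1).
14.5/11.4 = 1.272 = (1 + 5.08 λ)/(1 + 2.24 λ).
Solving: λ (I_D1 V_DS2 − I_D2 V_DS1) = I_D2 − I_D1, so λ = (14.5 − 11.4) / (11.4 × 5.08 − 14.5 × 2.24) = 3.1 / 25.4 = 0.122 V⁻¹.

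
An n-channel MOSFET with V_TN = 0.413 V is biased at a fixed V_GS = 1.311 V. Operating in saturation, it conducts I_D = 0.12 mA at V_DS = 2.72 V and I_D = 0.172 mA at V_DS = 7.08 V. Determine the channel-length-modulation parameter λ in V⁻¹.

With V_GS fixed, I_D ∝ (1 + λ V_DS) in saturation, so I_D2/I_D1 = (1 + λ V_DS2)/(1 + λ V_DS1).
0.172/0.12 = 1.433 = (1 + 7.08 λ)/(1 + 2.72 λ).
Solving: λ (I_D1 V_DS2 − I_D2 V_DS1) = I_D2 − I_D1, so λ = (0.172 − 0.12) / (0.12 × 7.08 − 0.172 × 2.72) = 0.052 / 0.382 = 0.136 V⁻¹.

λ = 0.136 V⁻¹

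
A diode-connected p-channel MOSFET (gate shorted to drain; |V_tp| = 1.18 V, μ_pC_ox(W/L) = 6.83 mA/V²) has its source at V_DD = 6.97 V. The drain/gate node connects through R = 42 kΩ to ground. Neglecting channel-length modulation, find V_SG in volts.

V_SG = 1.38 V

With gate tied to drain, V_SG = V_SD ≥ V_SG − |V_tp|, so the device is in saturation.
KCL at the drain: ½ k_p (V_SG − |V_tp|)² = (V_DD − V_SG)/R.
Let x = V_SG − 1.18. Then 143 x² + x − 5.79 = 0, giving x = 0.197 V (positive root), so V_SG = 1.38 V.
I_D = (V_DD − V_SG)/R = (6.97 − 1.38) / 42 = 0.133 mA.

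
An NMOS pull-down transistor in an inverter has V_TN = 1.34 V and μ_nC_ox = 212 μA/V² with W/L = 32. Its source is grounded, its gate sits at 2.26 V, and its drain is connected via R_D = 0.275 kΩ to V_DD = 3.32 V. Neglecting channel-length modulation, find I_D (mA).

V_GS = V_G = 2.26 V, so V_ov = 2.26 − 1.34 = 0.92 V.
k_n = μ_nC_ox · (W/L) = 6.784 mA/V².
Assume saturation: I_D = ½ k_n V_ov² = 0.5 × 6.784 × 0.92² = 2.87 mA, giving V_DS = V_DD − I_D R_D = 3.32 − 2.87 × 0.275 = 2.53 V.
V_DS = 2.53 V ≥ V_ov = 0.92 V, confirming saturation.

I_D = 2.87 mA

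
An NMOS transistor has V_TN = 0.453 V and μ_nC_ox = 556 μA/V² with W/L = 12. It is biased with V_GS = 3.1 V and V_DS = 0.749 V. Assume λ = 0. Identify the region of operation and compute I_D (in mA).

k_n = μ_nC_ox · (W/L) = 6.672 mA/V².
V_ov = V_GS − V_TN = 3.1 − 0.453 = 2.65 V.
Since V_DS = 0.749 V < V_ov = 2.65 V, the device is in the triode region.
I_D = k_n [V_ov · V_DS − ½ V_DS²] = 6.672 × [2.65 × 0.749 − 0.5 × 0.749²] = 11.4 mA.

Triode; I_D = 11.4 mA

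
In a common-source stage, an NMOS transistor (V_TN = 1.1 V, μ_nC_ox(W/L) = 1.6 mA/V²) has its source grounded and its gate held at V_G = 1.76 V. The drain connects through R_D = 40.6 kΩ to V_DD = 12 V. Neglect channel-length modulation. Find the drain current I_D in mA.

V_GS = V_G = 1.76 V, so V_ov = 1.76 − 1.1 = 0.66 V.
Assume saturation: I_D = ½ k_n V_ov² = 0.5 × 1.6 × 0.66² = 0.348 mA, giving V_DS = V_DD − I_D R_D = 12 − 0.348 × 40.6 = -2.15 V.
But -2.15 V < V_ov = 0.66 V, so the device is actually in triode.
In triode I_D = k_n[V_ov V_DS − ½ V_DS²] and I_D = (V_DD − V_DS)/R_D. Equating: 32.5 V_DS² − 43.87 V_DS + 12 = 0, giving V_DS = 0.381 V (the root below V_ov).
I_D = (12 − 0.381) / 40.6 = 0.286 mA.

I_D = 0.286 mA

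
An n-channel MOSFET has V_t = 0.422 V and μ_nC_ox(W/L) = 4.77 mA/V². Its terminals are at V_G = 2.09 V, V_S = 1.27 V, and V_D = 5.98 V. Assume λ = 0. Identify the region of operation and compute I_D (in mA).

V_GS = V_G − V_S = 2.09 − 1.27 = 0.82 V; V_DS = V_D − V_S = 5.98 − 1.27 = 4.71 V.
V_ov = V_GS − V_t = 0.82 − 0.422 = 0.398 V.
Since V_DS = 4.71 V ≥ V_ov = 0.398 V, the device is in saturation.
I_D = ½ k_n V_ov² = 0.5 × 4.77 × 0.398² = 0.378 mA.

Saturation; I_D = 0.378 mA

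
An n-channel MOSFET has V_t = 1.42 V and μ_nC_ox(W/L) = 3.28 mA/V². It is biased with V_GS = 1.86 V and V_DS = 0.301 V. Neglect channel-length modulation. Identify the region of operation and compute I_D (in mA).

Triode; I_D = 0.286 mA

V_ov = V_GS − V_t = 1.86 − 1.42 = 0.44 V.
Since V_DS = 0.301 V < V_ov = 0.44 V, the device is in the triode region.
I_D = k_n [V_ov · V_DS − ½ V_DS²] = 3.28 × [0.44 × 0.301 − 0.5 × 0.301²] = 0.286 mA.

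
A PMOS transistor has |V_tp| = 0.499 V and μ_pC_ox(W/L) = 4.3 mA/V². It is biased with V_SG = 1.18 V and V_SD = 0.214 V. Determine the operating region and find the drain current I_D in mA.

V_ov = V_SG − |V_tp| = 1.18 − 0.499 = 0.681 V.
Since V_SD = 0.214 V < V_ov = 0.681 V, the device is in the triode region.
I_D = k_p [V_ov · V_SD − ½ V_SD²] = 4.3 × [0.681 × 0.214 − 0.5 × 0.214²] = 0.528 mA.

Triode; I_D = 0.528 mA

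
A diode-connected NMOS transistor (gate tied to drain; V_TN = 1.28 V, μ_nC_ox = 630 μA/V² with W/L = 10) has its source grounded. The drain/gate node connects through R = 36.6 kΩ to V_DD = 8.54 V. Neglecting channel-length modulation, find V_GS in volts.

V_GS = 1.53 V

With gate tied to drain, V_GS = V_DS ≥ V_GS − V_TN, so the device is in saturation.
k_n = μ_nC_ox · (W/L) = 6.3 mA/V².
KCL at the drain: ½ k_n (V_GS − V_TN)² = (V_DD − V_GS)/R.
Let x = V_GS − 1.28. Then 115 x² + x − 7.26 = 0, giving x = 0.247 V (positive root), so V_GS = 1.53 V.
I_D = (V_DD − V_GS)/R = (8.54 − 1.53) / 36.6 = 0.192 mA.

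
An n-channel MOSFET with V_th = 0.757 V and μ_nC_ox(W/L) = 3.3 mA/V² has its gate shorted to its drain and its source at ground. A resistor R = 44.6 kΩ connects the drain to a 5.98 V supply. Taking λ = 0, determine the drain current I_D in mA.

I_D = 0.111 mA

With gate tied to drain, V_GS = V_DS ≥ V_GS − V_th, so the device is in saturation.
KCL at the drain: ½ k_n (V_GS − V_th)² = (V_DD − V_GS)/R.
Let x = V_GS − 0.757. Then 73.6 x² + x − 5.223 = 0, giving x = 0.26 V (positive root), so V_GS = 1.02 V.
I_D = (V_DD − V_GS)/R = (5.98 − 1.02) / 44.6 = 0.111 mA.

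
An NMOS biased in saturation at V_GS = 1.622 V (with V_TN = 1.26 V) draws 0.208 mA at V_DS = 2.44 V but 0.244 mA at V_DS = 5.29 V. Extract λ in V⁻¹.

λ = 0.0713 V⁻¹

With V_GS fixed, I_D ∝ (1 + λ V_DS) in saturation, so I_D2/I_D1 = (1 + λ V_DS2)/(1 + λ V_DS1).
0.244/0.208 = 1.173 = (1 + 5.29 λ)/(1 + 2.44 λ).
Solving: λ (I_D1 V_DS2 − I_D2 V_DS1) = I_D2 − I_D1, so λ = (0.244 − 0.208) / (0.208 × 5.29 − 0.244 × 2.44) = 0.036 / 0.505 = 0.0713 V⁻¹.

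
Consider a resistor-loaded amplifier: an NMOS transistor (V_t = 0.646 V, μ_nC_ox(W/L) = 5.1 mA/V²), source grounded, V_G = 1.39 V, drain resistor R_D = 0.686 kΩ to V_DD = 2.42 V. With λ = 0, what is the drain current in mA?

V_GS = V_G = 1.39 V, so V_ov = 1.39 − 0.646 = 0.744 V.
Assume saturation: I_D = ½ k_n V_ov² = 0.5 × 5.1 × 0.744² = 1.41 mA, giving V_DS = V_DD − I_D R_D = 2.42 − 1.41 × 0.686 = 1.45 V.
V_DS = 1.45 V ≥ V_ov = 0.744 V, confirming saturation.

I_D = 1.41 mA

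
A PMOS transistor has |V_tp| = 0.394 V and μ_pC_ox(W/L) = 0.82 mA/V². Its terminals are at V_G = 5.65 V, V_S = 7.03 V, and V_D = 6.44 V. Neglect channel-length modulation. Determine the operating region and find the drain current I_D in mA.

Triode; I_D = 0.334 mA

V_SG = V_S − V_G = 7.03 − 5.65 = 1.38 V; V_SD = V_S − V_D = 7.03 − 6.44 = 0.59 V.
V_ov = V_SG − |V_tp| = 1.38 − 0.394 = 0.986 V.
Since V_SD = 0.59 V < V_ov = 0.986 V, the device is in the triode region.
I_D = k_p [V_ov · V_SD − ½ V_SD²] = 0.82 × [0.986 × 0.59 − 0.5 × 0.59²] = 0.334 mA.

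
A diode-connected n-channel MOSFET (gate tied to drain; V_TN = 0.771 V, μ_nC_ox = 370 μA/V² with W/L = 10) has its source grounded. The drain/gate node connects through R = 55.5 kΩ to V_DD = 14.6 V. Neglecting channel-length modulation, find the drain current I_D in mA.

I_D = 0.243 mA

With gate tied to drain, V_GS = V_DS ≥ V_GS − V_TN, so the device is in saturation.
k_n = μ_nC_ox · (W/L) = 3.7 mA/V².
KCL at the drain: ½ k_n (V_GS − V_TN)² = (V_DD − V_GS)/R.
Let x = V_GS − 0.771. Then 103 x² + x − 13.83 = 0, giving x = 0.362 V (positive root), so V_GS = 1.13 V.
I_D = (V_DD − V_GS)/R = (14.6 − 1.13) / 55.5 = 0.243 mA.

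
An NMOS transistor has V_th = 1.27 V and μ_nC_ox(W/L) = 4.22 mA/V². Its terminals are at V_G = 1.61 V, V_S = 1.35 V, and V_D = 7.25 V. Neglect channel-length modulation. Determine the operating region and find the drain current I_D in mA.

Cutoff; I_D = 0 mA

V_GS = V_G − V_S = 1.61 − 1.35 = 0.26 V; V_DS = V_D − V_S = 7.25 − 1.35 = 5.9 V.
V_GS = 0.26 V < V_th = 1.27 V, so the transistor is in cutoff.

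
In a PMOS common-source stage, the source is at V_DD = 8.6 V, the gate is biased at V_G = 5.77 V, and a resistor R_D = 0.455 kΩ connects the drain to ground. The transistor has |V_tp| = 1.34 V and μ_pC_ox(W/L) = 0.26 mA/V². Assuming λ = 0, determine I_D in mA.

V_SG = V_DD − V_G = 8.6 − 5.77 = 2.83 V, so V_ov = 2.83 − 1.34 = 1.49 V.
Assume saturation: I_D = ½ k_p V_ov² = 0.5 × 0.26 × 1.49² = 0.289 mA, giving V_SD = V_DD − I_D R_D = 8.6 − 0.289 × 0.455 = 8.47 V.
V_SD = 8.47 V ≥ V_ov = 1.49 V, confirming saturation.

I_D = 0.289 mA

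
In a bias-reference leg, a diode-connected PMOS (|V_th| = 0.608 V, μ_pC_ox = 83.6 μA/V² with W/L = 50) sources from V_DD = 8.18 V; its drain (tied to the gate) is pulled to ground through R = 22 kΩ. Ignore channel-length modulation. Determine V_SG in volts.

With gate tied to drain, V_SG = V_SD ≥ V_SG − |V_th|, so the device is in saturation.
k_p = μ_pC_ox · (W/L) = 4.18 mA/V².
KCL at the drain: ½ k_p (V_SG − |V_th|)² = (V_DD − V_SG)/R.
Let x = V_SG − 0.608. Then 46 x² + x − 7.572 = 0, giving x = 0.395 V (positive root), so V_SG = 1 V.
I_D = (V_DD − V_SG)/R = (8.18 − 1) / 22 = 0.326 mA.

V_SG = 1.00 V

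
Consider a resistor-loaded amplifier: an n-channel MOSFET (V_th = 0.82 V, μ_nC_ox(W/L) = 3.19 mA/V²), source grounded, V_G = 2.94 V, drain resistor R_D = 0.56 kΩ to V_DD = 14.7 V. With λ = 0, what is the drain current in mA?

I_D = 7.17 mA

V_GS = V_G = 2.94 V, so V_ov = 2.94 − 0.82 = 2.12 V.
Assume saturation: I_D = ½ k_n V_ov² = 0.5 × 3.19 × 2.12² = 7.17 mA, giving V_DS = V_DD − I_D R_D = 14.7 − 7.17 × 0.56 = 10.7 V.
V_DS = 10.7 V ≥ V_ov = 2.12 V, confirming saturation.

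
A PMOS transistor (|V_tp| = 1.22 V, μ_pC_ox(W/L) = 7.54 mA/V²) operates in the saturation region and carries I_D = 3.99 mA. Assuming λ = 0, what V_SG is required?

V_SG = 2.25 V

In saturation I_D = ½ k_p (V_SG − |V_tp|)², so V_SG − |V_tp| = √(2 I_D / k_p) = √(2 × 3.99 / 7.54) = 1.03 V.
V_SG = 1.22 + 1.03 = 2.25 V.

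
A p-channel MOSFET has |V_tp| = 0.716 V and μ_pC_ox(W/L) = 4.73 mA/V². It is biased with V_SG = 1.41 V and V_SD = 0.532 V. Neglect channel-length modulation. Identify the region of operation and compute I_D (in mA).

V_ov = V_SG − |V_tp| = 1.41 − 0.716 = 0.694 V.
Since V_SD = 0.532 V < V_ov = 0.694 V, the device is in the triode region.
I_D = k_p [V_ov · V_SD − ½ V_SD²] = 4.73 × [0.694 × 0.532 − 0.5 × 0.532²] = 1.08 mA.

Triode; I_D = 1.08 mA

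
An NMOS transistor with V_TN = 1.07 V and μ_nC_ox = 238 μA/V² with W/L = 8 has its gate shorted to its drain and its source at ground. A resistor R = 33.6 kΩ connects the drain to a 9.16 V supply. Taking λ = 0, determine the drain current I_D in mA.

With gate tied to drain, V_GS = V_DS ≥ V_GS − V_TN, so the device is in saturation.
k_n = μ_nC_ox · (W/L) = 1.904 mA/V².
KCL at the drain: ½ k_n (V_GS − V_TN)² = (V_DD − V_GS)/R.
Let x = V_GS − 1.07. Then 32 x² + x − 8.09 = 0, giving x = 0.488 V (positive root), so V_GS = 1.56 V.
I_D = (V_DD − V_GS)/R = (9.16 − 1.56) / 33.6 = 0.226 mA.

I_D = 0.226 mA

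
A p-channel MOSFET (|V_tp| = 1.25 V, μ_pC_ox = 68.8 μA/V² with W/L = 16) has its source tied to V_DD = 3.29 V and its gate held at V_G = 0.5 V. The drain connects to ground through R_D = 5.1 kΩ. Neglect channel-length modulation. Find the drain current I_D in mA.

V_SG = V_DD − V_G = 3.29 − 0.5 = 2.79 V, so V_ov = 2.79 − 1.25 = 1.54 V.
k_p = μ_pC_ox · (W/L) = 1.101 mA/V².
Assume saturation: I_D = ½ k_p V_ov² = 0.5 × 1.101 × 1.54² = 1.31 mA, giving V_SD = V_DD − I_D R_D = 3.29 − 1.31 × 5.1 = -3.37 V.
But -3.37 V < V_ov = 1.54 V, so the device is actually in triode.
In triode I_D = k_p[V_ov V_SD − ½ V_SD²] and I_D = (V_DD − V_SD)/R_D. Equating: 2.81 V_SD² − 9.646 V_SD + 3.29 = 0, giving V_SD = 0.384 V (the root below V_ov).
I_D = (3.29 − 0.384) / 5.1 = 0.57 mA.

I_D = 0.570 mA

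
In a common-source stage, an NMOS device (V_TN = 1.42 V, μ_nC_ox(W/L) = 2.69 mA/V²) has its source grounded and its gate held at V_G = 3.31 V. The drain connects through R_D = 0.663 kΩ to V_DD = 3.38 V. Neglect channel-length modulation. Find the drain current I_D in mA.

I_D = 3.65 mA

V_GS = V_G = 3.31 V, so V_ov = 3.31 − 1.42 = 1.89 V.
Assume saturation: I_D = ½ k_n V_ov² = 0.5 × 2.69 × 1.89² = 4.8 mA, giving V_DS = V_DD − I_D R_D = 3.38 − 4.8 × 0.663 = 0.195 V.
But 0.195 V < V_ov = 1.89 V, so the device is actually in triode.
In triode I_D = k_n[V_ov V_DS − ½ V_DS²] and I_D = (V_DD − V_DS)/R_D. Equating: 0.892 V_DS² − 4.371 V_DS + 3.38 = 0, giving V_DS = 0.962 V (the root below V_ov).
I_D = (3.38 − 0.962) / 0.663 = 3.65 mA.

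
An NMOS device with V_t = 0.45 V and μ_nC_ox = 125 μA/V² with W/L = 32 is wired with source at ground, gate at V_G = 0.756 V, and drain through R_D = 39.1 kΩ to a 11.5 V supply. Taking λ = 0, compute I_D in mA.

V_GS = V_G = 0.756 V, so V_ov = 0.756 − 0.45 = 0.306 V.
k_n = μ_nC_ox · (W/L) = 4 mA/V².
Assume saturation: I_D = ½ k_n V_ov² = 0.5 × 4 × 0.306² = 0.187 mA, giving V_DS = V_DD − I_D R_D = 11.5 − 0.187 × 39.1 = 4.18 V.
V_DS = 4.18 V ≥ V_ov = 0.306 V, confirming saturation.

I_D = 0.187 mA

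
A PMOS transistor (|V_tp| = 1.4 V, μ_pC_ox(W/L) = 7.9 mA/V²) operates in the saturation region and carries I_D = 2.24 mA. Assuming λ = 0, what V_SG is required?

In saturation I_D = ½ k_p (V_SG − |V_tp|)², so V_SG − |V_tp| = √(2 I_D / k_p) = √(2 × 2.24 / 7.9) = 0.753 V.
V_SG = 1.4 + 0.753 = 2.15 V.

V_SG = 2.15 V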